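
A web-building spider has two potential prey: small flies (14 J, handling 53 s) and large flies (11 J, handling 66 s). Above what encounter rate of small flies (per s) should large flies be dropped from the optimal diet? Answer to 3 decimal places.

0.032 per s

At the threshold, the rate on small flies alone equals the profitability of large flies: λ·14/(1 + λ·53) = 11/66 = 0.1667.
Rearranging, λ(14 − 0.1667×53) = 0.1667, so λ = 0.1667/5.167 = 0.03226 per s.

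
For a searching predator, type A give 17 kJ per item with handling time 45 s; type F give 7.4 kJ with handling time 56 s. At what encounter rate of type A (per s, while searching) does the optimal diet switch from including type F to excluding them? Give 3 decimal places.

0.012 per s

The zero-one rule: include type F iff E₂/h₂ > λE₁/(1+λh₁). Equality gives the switch point.
λE₁h₂ = E₂ + λE₂h₁ ⇒ λ = E₂/(E₁h₂ − E₂h₁) = 7.4/(952 − 333) = 0.01195 per s.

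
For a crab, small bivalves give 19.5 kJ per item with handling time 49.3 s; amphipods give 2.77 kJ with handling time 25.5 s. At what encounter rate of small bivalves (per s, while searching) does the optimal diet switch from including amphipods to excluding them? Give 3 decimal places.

The zero-one rule: include amphipods iff E₂/h₂ > λE₁/(1+λh₁). Equality gives the switch point.
λE₁h₂ = E₂ + λE₂h₁ ⇒ λ = E₂/(E₁h₂ − E₂h₁) = 2.77/(497.2 − 136.6) = 0.00768 per s.

0.008 per s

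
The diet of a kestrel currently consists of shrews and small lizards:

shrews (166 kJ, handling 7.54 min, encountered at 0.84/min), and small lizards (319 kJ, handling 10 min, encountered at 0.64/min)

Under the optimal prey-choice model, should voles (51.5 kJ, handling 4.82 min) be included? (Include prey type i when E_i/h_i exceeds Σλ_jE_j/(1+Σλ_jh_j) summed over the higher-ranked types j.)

Current rate: (0.84×166 + 0.64×319)/(1 + 0.84×7.54 + 0.64×10) = 25.02 kJ/min.
Profitability of voles: 51.5/4.82 = 10.68 kJ/min.
Since 10.68 < R, time spent handling voles is better spent searching.

No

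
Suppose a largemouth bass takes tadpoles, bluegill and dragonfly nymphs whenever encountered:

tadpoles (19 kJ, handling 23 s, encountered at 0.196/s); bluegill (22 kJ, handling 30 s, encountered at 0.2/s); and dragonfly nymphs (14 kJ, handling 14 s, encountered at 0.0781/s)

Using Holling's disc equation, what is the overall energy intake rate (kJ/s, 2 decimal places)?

R = (0.196×19 + 0.2×22 + 0.0781×14) / (1 + 0.196×23 + 0.2×30 + 0.0781×14) = 9.217/12.6 = 0.7315 kJ/s.

0.73 kJ/s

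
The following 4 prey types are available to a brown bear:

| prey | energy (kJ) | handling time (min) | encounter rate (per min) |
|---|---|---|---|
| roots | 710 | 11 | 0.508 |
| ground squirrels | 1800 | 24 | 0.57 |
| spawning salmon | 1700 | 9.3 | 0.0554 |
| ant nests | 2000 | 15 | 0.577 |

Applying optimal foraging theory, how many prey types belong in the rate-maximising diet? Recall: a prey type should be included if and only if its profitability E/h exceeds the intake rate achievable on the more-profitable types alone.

E/h in descending order: spawning salmon 183, ant nests 133, ground squirrels 75, roots 64.5 kJ/min. The optimal diet is the largest prefix of this list for which every included type satisfies E_i/h_i > R on the types above it.
Rate on top 1: 62.16. ant nests: 133 > 62.16 → include.
Rate on top 2: 122.7. ground squirrels: 75 < 122.7 → exclude; stop.
Optimal diet: spawning salmon, ant nests — 2 of 4 types.

2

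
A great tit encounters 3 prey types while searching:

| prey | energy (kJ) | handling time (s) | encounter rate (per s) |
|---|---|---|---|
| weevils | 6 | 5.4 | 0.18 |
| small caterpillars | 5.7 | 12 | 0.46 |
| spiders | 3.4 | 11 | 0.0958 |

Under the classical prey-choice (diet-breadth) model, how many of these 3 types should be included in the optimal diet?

Profitabilities (E/h, kJ/s): weevils 1.11, small caterpillars 0.475, spiders 0.309. Add prey in this order while the next type's profitability exceeds the intake rate on those already taken.
Rate on top 1: 0.5477. small caterpillars: 0.475 < 0.5477 → exclude; stop.
Optimal diet: weevils — 1 of 3 types.

1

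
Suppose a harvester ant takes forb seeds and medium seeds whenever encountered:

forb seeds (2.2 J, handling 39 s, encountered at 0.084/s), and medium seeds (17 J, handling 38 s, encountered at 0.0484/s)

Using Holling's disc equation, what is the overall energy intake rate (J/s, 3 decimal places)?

0.165 J/s

Energy encountered per unit search time: 0.084×2.2 + 0.0484×17 = 1.008 J/s.
Handling time per unit search time: 0.084×39 + 0.0484×38 = 5.115.
Rate = 1.008/(1 + 5.115) = 0.1648 J/s.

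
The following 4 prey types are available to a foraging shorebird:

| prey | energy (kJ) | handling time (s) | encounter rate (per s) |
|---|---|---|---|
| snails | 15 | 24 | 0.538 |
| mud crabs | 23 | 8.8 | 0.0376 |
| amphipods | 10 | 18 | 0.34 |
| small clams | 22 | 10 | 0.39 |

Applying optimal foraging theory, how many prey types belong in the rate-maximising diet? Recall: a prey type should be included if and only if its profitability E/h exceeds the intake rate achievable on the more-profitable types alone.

2

Profitabilities (E/h, kJ/s): mud crabs 2.61, small clams 2.2, snails 0.625, amphipods 0.556. Add prey in this order while the next type's profitability exceeds the intake rate on those already taken.
Rate on top 1: 0.6498. small clams: 2.2 > 0.6498 → include.
Rate on top 2: 1.806. snails: 0.625 < 1.806 → exclude; stop.
Optimal diet: mud crabs, small clams — 2 of 4 types.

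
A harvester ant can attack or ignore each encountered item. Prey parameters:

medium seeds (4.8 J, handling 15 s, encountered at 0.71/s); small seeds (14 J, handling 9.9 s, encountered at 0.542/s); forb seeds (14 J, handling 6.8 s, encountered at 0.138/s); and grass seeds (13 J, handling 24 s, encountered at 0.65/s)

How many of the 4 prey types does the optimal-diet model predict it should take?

E/h in descending order: forb seeds 2.06, small seeds 1.41, grass seeds 0.542, medium seeds 0.32 J/s. The optimal diet is the largest prefix of this list for which every included type satisfies E_i/h_i > R on the types above it.
Rate on top 1: 0.9967. small seeds: 1.41 > 0.9967 → include.
Rate on top 2: 1.303. grass seeds: 0.542 < 1.303 → exclude; stop.
Optimal diet: forb seeds, small seeds — 2 of 4 types.

2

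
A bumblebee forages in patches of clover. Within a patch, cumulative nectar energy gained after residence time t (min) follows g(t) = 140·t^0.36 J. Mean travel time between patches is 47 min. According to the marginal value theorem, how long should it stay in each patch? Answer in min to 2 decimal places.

26.44 min

Optimal t* satisfies g'(t*) = g(t*)/(T + t*).
g'(t) = 0.36·140·t^-0.64. Setting 0.36·140·t^-0.64 = 140·t^0.36/(47+t) gives 0.36(47+t) = t, so 0.64·t = 0.36×47.
t* = 0.36×47/0.64 = 26.44 min.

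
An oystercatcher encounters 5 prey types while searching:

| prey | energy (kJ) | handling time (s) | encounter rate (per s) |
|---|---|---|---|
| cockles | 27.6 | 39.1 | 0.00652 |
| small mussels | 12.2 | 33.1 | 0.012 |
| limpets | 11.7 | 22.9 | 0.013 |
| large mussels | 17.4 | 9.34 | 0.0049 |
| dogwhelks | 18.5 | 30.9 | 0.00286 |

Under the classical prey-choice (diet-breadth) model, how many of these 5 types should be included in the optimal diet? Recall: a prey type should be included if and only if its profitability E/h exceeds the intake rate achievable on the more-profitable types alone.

E/h in descending order: large mussels 1.86, cockles 0.706, dogwhelks 0.599, limpets 0.511, small mussels 0.369 kJ/s. The optimal diet is the largest prefix of this list for which every included type satisfies E_i/h_i > R on the types above it.
Rate on top 1: 0.08153. cockles: 0.706 > 0.08153 → include.
Rate on top 2: 0.2039. dogwhelks: 0.599 > 0.2039 → include.
Rate on top 3: 0.229. limpets: 0.511 > 0.229 → include.
Rate on top 4: 0.2788. small mussels: 0.369 > 0.2788 → include.
Optimal diet: large mussels, cockles, dogwhelks, limpets, small mussels — 5 of 5 types.

5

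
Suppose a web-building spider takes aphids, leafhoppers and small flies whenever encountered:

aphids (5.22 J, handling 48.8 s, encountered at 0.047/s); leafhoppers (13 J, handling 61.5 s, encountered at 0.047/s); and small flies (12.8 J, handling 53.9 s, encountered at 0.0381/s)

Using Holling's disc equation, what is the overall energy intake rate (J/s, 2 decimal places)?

R = Σλ_iE_i / (1 + Σλ_ih_i)
Numerator: 0.047×5.22 + 0.047×13 + 0.0381×12.8 = 1.344
Denominator: 1 + 0.047×48.8 + 0.047×61.5 + 0.0381×53.9 = 8.238
R = 1.344/8.238 = 0.1632 J/s

0.16 J/s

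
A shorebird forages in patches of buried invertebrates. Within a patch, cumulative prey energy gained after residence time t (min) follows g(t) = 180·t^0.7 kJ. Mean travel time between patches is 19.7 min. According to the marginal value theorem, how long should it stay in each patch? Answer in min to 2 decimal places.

45.97 min

Optimal t* satisfies g'(t*) = g(t*)/(T + t*).
g'(t) = 0.7·180·t^-0.3. Setting 0.7·180·t^-0.3 = 180·t^0.7/(19.7+t) gives 0.7(19.7+t) = t, so 0.30·t = 0.7×19.7.
t* = 0.7×19.7/0.30 = 45.97 min.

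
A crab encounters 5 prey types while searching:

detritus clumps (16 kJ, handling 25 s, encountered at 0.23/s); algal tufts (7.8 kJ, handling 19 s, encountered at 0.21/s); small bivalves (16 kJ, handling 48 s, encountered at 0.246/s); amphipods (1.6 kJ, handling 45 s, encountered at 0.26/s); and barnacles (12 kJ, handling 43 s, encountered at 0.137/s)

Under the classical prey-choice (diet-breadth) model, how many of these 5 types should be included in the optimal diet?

1

Profitabilities (E/h, kJ/s): detritus clumps 0.64, algal tufts 0.411, small bivalves 0.333, barnacles 0.279, amphipods 0.0356. Add prey in this order while the next type's profitability exceeds the intake rate on those already taken.
Rate on top 1: 0.5452. algal tufts: 0.411 < 0.5452 → exclude; stop.
Optimal diet: detritus clumps — 1 of 5 types.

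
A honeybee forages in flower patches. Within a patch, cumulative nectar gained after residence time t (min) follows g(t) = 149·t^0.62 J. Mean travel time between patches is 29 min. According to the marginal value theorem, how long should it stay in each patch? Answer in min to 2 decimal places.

By the marginal value theorem, leave when the instantaneous gain rate g'(t) equals the habitat-wide average g(t)/(T + t).
g'(t) = 0.62·149·t^-0.38. Setting 0.62·149·t^-0.38 = 149·t^0.62/(29+t) gives 0.62(29+t) = t, so 0.38·t = 0.62×29.
t* = 0.62×29/0.38 = 47.32 min.

47.32 min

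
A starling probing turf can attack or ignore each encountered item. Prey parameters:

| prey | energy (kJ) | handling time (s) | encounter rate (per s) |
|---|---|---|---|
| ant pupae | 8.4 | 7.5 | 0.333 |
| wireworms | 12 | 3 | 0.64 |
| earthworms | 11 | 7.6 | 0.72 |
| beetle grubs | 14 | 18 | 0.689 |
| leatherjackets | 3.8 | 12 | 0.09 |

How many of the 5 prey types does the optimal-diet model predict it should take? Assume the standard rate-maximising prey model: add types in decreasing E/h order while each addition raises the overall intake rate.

1

Rank by E/h (kJ/s): wireworms 4, earthworms 1.45, ant pupae 1.12, beetle grubs 0.778, leatherjackets 0.317. Include each in turn until the next type's E/h falls below the running intake rate.
Rate on top 1: 2.63. earthworms: 1.45 < 2.63 → exclude; stop.
Optimal diet: wireworms — 1 of 5 types.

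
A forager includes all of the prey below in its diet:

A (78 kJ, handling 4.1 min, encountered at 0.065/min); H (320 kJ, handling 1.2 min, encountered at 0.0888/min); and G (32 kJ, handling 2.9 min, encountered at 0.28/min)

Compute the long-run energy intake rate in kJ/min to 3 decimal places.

19.426 kJ/min

Energy encountered per unit search time: 0.065×78 + 0.0888×320 + 0.28×32 = 42.45 kJ/min.
Handling time per unit search time: 0.065×4.1 + 0.0888×1.2 + 0.28×2.9 = 1.185.
Rate = 42.45/(1 + 1.185) = 19.43 kJ/min.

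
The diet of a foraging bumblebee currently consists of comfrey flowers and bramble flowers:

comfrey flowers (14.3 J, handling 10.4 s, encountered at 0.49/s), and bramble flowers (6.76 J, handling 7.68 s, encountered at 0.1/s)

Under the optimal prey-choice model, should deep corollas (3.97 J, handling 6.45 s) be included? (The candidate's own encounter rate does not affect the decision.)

Current rate: (0.49×14.3 + 0.1×6.76)/(1 + 0.49×10.4 + 0.1×7.68) = 1.119 J/s.
Profitability of deep corollas: 3.97/6.45 = 0.6155 J/s.
0.6155 < 1.119, so adding deep corollas would lower the average — exclude it.

No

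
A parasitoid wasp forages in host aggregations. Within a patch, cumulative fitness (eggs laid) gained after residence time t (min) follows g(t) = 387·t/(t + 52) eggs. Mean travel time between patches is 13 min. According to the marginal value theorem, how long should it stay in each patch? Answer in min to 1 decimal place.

26.0 min

Maximise g(t)/(T+t): set derivative to zero → g'(t)(T+t) = g(t).
g'(t) = 387·52/(t + 52)². Setting 387·52/(t+52)² = 387t/[(t+52)(13+t)] gives 52(13+t) = t(t+52), so t² = 52×13 = 676.
t* = √676 = 26 min.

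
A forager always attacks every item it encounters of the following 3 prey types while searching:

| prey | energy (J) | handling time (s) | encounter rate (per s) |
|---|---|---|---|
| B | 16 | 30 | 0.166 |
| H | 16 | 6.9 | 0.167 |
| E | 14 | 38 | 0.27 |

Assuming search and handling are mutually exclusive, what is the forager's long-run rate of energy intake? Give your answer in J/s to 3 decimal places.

0.524 J/s

R = (0.166×16 + 0.167×16 + 0.27×14) / (1 + 0.166×30 + 0.167×6.9 + 0.27×38) = 9.108/17.39 = 0.5237 J/s.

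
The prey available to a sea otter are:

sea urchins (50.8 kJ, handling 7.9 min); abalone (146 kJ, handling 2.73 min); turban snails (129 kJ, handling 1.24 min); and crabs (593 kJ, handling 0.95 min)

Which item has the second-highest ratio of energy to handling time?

turban snails

In descending order of E/h:
crabs: 593/0.95 = 624 kJ/min
turban snails: 129/1.24 = 104 kJ/min
abalone: 146/2.73 = 53.5 kJ/min
sea urchins: 50.8/7.9 = 6.43 kJ/min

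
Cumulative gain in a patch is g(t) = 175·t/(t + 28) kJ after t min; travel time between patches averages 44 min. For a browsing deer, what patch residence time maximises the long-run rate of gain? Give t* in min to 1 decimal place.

Maximise g(t)/(T+t): set derivative to zero → g'(t)(T+t) = g(t).
g'(t) = 175·28/(t + 28)². Setting 175·28/(t+28)² = 175t/[(t+28)(44+t)] gives 28(44+t) = t(t+28), so t² = 28×44 = 1232.
t* = √1232 = 35.1 min.

35.1 min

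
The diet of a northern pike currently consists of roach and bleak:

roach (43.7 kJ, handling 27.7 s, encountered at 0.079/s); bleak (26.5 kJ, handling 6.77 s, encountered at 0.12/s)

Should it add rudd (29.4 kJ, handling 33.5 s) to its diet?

Intake rate on the current diet: R = (0.079×43.7 + 0.12×26.5) / (1 + 0.079×27.7 + 0.12×6.77) = 6.632/4.001 = 1.658 kJ/s.
rudd: E/h = 29.4/33.5 = 0.8776 kJ/s.
0.8776 < 1.658, so adding rudd would lower the average — exclude it.

No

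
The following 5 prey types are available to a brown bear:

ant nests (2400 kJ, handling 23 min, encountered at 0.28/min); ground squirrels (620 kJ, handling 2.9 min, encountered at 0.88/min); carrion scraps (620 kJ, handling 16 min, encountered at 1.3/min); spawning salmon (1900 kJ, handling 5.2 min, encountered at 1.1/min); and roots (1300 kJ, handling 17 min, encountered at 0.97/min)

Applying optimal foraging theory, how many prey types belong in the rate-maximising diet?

1

Rank by E/h (kJ/min): spawning salmon 365, ground squirrels 214, ant nests 104, roots 76.5, carrion scraps 38.8. Include each in turn until the next type's E/h falls below the running intake rate.
Rate on top 1: 311. ground squirrels: 214 < 311 → exclude; stop.
Optimal diet: spawning salmon — 1 of 5 types.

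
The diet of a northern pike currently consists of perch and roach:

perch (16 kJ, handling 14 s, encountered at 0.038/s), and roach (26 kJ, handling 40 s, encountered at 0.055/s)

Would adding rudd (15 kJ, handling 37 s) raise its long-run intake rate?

No

On perch and roach alone, R = ΣλE/(1+Σλh) = 2.038/3.732 = 0.5461 kJ/s.
rudd: E/h = 15/37 = 0.4054 kJ/s.
0.4054 < 0.5461, so adding rudd would lower the average — exclude it.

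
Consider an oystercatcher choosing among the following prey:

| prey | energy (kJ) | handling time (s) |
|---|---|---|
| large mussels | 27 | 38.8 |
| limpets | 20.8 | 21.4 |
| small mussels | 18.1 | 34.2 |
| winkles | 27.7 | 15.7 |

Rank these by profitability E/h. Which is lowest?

small mussels

In descending order of E/h:
winkles: 27.7/15.7 = 1.76 kJ/s
limpets: 20.8/21.4 = 0.972 kJ/s
large mussels: 27/38.8 = 0.696 kJ/s
small mussels: 18.1/34.2 = 0.529 kJ/s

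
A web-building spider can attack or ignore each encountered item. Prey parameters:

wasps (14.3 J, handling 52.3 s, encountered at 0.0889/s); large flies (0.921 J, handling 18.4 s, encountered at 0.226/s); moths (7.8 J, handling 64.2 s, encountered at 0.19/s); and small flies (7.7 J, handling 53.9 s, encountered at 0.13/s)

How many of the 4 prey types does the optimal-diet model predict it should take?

Profitabilities (E/h, J/s): wasps 0.273, small flies 0.143, moths 0.121, large flies 0.0501. Add prey in this order while the next type's profitability exceeds the intake rate on those already taken.
Rate on top 1: 0.225. small flies: 0.143 < 0.225 → exclude; stop.
Optimal diet: wasps — 1 of 4 types.

1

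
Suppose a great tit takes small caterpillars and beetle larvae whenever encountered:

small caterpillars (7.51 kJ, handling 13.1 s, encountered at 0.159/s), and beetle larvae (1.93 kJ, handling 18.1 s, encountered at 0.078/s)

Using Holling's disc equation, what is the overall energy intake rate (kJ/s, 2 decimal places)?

0.30 kJ/s

R = (0.159×7.51 + 0.078×1.93) / (1 + 0.159×13.1 + 0.078×18.1) = 1.345/4.495 = 0.2992 kJ/s.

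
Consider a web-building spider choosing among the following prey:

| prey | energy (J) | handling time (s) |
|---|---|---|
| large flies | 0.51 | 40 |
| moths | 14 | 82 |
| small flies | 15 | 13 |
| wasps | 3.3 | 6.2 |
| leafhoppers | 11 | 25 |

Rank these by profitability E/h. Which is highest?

small flies

In descending order of E/h:
small flies: 15/13 = 1.15 J/s
wasps: 3.3/6.2 = 0.532 J/s
leafhoppers: 11/25 = 0.44 J/s
moths: 14/82 = 0.171 J/s
large flies: 0.51/40 = 0.0128 J/s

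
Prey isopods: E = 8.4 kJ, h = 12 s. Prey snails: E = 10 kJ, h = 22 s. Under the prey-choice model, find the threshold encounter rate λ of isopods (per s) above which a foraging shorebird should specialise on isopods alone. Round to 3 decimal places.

0.154 per s

The zero-one rule: include snails iff E₂/h₂ > λE₁/(1+λh₁). Equality gives the switch point.
λE₁h₂ = E₂ + λE₂h₁ ⇒ λ = E₂/(E₁h₂ − E₂h₁) = 10/(184.8 − 120) = 0.1543 per s.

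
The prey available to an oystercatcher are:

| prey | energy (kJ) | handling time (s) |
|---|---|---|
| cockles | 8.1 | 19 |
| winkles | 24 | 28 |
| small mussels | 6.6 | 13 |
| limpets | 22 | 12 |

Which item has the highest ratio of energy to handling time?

limpets

In descending order of E/h:
limpets: 22/12 = 1.83 kJ/s
winkles: 24/28 = 0.857 kJ/s
small mussels: 6.6/13 = 0.508 kJ/s
cockles: 8.1/19 = 0.426 kJ/s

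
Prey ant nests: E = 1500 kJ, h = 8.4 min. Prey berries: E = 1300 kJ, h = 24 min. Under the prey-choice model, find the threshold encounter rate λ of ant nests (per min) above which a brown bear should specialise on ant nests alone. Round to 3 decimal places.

0.052 per min

Drop berries once their profitability E₂/h₂ falls below the rate achievable on ant nests alone: E₂/h₂ = λE₁/(1 + λh₁).
Solve for λ: λE₁h₂ = E₂(1 + λh₁) → λ(E₁h₂ − E₂h₁) = E₂ → λ = E₂/(E₁h₂ − E₂h₁).
λ = 1300/(1500×24 − 1300×8.4) = 1300/2.508e+04 = 0.05183 per min.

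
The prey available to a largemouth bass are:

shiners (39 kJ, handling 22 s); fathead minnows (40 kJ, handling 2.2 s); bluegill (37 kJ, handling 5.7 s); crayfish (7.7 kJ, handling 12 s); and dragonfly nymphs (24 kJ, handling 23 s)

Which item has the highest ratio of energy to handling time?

In descending order of E/h:
fathead minnows: 40/2.2 = 18.2 kJ/s
bluegill: 37/5.7 = 6.49 kJ/s
shiners: 39/22 = 1.77 kJ/s
dragonfly nymphs: 24/23 = 1.04 kJ/s
crayfish: 7.7/12 = 0.642 kJ/s

fathead minnows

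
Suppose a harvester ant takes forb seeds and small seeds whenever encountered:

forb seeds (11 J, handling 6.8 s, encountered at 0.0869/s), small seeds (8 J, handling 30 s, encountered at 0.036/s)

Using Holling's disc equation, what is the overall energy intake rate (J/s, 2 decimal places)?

R = (0.0869×11 + 0.036×8) / (1 + 0.0869×6.8 + 0.036×30) = 1.244/2.671 = 0.4657 J/s.

0.47 J/s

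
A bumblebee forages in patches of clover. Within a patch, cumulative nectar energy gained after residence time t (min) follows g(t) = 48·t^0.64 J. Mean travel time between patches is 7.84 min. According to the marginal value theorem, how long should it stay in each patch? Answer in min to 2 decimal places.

Maximise g(t)/(T+t): set derivative to zero → g'(t)(T+t) = g(t).
g'(t) = 0.64·48·t^-0.36. Setting 0.64·48·t^-0.36 = 48·t^0.64/(7.84+t) gives 0.64(7.84+t) = t, so 0.36·t = 0.64×7.84.
t* = 0.64×7.84/0.36 = 13.94 min.

13.94 min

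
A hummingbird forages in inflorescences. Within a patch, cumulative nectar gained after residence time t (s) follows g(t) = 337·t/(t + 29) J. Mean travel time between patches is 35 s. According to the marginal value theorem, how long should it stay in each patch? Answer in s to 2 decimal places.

By the marginal value theorem, leave when the instantaneous gain rate g'(t) equals the habitat-wide average g(t)/(T + t).
g'(t) = 337·29/(t + 29)². Setting 337·29/(t+29)² = 337t/[(t+29)(35+t)] gives 29(35+t) = t(t+29), so t² = 29×35 = 1015.
t* = √1015 = 31.86 s.

31.86 s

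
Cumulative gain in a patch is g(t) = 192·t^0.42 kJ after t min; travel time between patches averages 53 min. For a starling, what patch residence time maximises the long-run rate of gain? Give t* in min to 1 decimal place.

Optimal t* satisfies g'(t*) = g(t*)/(T + t*).
g'(t) = 0.42·192·t^-0.58. Setting 0.42·192·t^-0.58 = 192·t^0.42/(53+t) gives 0.42(53+t) = t, so 0.58·t = 0.42×53.
t* = 0.42×53/0.58 = 38.38 min.

38.4 min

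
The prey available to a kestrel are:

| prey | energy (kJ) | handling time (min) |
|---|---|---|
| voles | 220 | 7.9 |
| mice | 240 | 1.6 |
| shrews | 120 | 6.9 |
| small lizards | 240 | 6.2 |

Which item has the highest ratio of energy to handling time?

mice

Profitability E/h (kJ/min): voles = 220/7.9 = 27.8, mice = 240/1.6 = 150, shrews = 120/6.9 = 17.4, small lizards = 240/6.2 = 38.7.
Ranked: mice > small lizards > voles > shrews.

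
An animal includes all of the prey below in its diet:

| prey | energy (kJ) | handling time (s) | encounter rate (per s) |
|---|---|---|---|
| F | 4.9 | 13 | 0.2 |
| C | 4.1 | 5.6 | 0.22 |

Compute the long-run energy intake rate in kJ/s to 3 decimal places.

R = (0.2×4.9 + 0.22×4.1) / (1 + 0.2×13 + 0.22×5.6) = 1.882/4.832 = 0.3895 kJ/s.

0.389 kJ/s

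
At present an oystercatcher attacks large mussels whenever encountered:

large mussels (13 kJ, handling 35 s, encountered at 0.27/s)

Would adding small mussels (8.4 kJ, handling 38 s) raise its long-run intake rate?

No

On large mussels alone, R = ΣλE/(1+Σλh) = 3.51/10.45 = 0.3359 kJ/s.
small mussels: E/h = 8.4/38 = 0.2211 kJ/s.
Since 0.2211 < R, time spent handling small mussels is better spent searching.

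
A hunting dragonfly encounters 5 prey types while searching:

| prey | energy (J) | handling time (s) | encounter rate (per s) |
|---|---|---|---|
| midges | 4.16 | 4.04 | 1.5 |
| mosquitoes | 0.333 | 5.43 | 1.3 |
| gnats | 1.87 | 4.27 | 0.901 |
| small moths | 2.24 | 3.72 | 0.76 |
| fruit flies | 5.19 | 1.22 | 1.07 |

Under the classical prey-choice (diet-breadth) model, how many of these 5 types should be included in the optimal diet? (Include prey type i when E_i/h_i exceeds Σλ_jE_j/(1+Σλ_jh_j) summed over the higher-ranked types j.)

Rank by E/h (J/s): fruit flies 4.25, midges 1.03, small moths 0.602, gnats 0.438, mosquitoes 0.0613. Include each in turn until the next type's E/h falls below the running intake rate.
Rate on top 1: 2.409. midges: 1.03 < 2.409 → exclude; stop.
Optimal diet: fruit flies — 1 of 5 types.

1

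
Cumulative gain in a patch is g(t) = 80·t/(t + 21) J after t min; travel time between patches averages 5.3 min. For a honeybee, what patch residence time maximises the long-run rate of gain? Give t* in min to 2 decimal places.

10.55 min

Maximise g(t)/(T+t): set derivative to zero → g'(t)(T+t) = g(t).
g'(t) = 80·21/(t + 21)². Setting 80·21/(t+21)² = 80t/[(t+21)(5.3+t)] gives 21(5.3+t) = t(t+21), so t² = 21×5.3 = 111.3.
t* = √111.3 = 10.55 min.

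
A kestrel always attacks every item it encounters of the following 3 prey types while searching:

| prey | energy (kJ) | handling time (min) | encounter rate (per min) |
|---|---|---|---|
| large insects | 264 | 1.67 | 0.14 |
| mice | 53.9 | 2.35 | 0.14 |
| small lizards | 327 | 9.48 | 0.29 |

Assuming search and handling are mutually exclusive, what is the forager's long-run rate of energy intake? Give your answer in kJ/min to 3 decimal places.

32.314 kJ/min

R = Σλ_iE_i / (1 + Σλ_ih_i)
Numerator: 0.14×264 + 0.14×53.9 + 0.29×327 = 139.3
Denominator: 1 + 0.14×1.67 + 0.14×2.35 + 0.29×9.48 = 4.312
R = 139.3/4.312 = 32.31 kJ/min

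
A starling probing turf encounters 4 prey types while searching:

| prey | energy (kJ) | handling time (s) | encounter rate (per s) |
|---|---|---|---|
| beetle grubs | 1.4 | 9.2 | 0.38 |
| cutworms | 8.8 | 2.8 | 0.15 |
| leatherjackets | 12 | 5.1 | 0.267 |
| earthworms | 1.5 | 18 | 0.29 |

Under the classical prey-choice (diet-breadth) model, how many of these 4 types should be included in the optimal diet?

Profitabilities (E/h, kJ/s): cutworms 3.14, leatherjackets 2.35, beetle grubs 0.152, earthworms 0.0833. Add prey in this order while the next type's profitability exceeds the intake rate on those already taken.
Rate on top 1: 0.9296. leatherjackets: 2.35 > 0.9296 → include.
Rate on top 2: 1.626. beetle grubs: 0.152 < 1.626 → exclude; stop.
Optimal diet: cutworms, leatherjackets — 2 of 4 types.

2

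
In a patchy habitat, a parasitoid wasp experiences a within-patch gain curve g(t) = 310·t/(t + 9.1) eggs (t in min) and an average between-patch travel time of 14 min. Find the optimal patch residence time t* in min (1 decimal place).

11.3 min

By the marginal value theorem, leave when the instantaneous gain rate g'(t) equals the habitat-wide average g(t)/(T + t).
g'(t) = 310·9.1/(t + 9.1)². Setting 310·9.1/(t+9.1)² = 310t/[(t+9.1)(14+t)] gives 9.1(14+t) = t(t+9.1), so t² = 9.1×14 = 127.4.
t* = √127.4 = 11.29 min.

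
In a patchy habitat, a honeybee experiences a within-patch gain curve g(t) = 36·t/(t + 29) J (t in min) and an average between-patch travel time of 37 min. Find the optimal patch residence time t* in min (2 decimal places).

By the marginal value theorem, leave when the instantaneous gain rate g'(t) equals the habitat-wide average g(t)/(T + t).
g'(t) = 36·29/(t + 29)². Setting 36·29/(t+29)² = 36t/[(t+29)(37+t)] gives 29(37+t) = t(t+29), so t² = 29×37 = 1073.
t* = √1073 = 32.76 min.

32.76 min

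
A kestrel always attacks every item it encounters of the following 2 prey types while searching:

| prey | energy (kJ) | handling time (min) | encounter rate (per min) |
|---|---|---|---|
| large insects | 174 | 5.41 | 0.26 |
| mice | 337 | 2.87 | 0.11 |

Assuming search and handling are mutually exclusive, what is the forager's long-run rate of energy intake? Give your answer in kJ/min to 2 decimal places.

R = Σλ_iE_i / (1 + Σλ_ih_i)
Numerator: 0.26×174 + 0.11×337 = 82.31
Denominator: 1 + 0.26×5.41 + 0.11×2.87 = 2.722
R = 82.31/2.722 = 30.24 kJ/min

30.24 kJ/min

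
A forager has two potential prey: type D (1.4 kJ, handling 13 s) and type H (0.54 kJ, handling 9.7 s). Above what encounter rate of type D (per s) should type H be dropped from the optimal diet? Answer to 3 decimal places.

The zero-one rule: include type H iff E₂/h₂ > λE₁/(1+λh₁). Equality gives the switch point.
λE₁h₂ = E₂ + λE₂h₁ ⇒ λ = E₂/(E₁h₂ − E₂h₁) = 0.54/(13.58 − 7.02) = 0.08232 per s.

0.082 per s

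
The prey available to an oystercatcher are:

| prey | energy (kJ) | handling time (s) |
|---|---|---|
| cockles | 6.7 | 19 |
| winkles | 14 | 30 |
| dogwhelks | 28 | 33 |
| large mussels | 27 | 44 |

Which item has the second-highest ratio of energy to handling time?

large mussels

In descending order of E/h:
dogwhelks: 28/33 = 0.848 kJ/s
large mussels: 27/44 = 0.614 kJ/s
winkles: 14/30 = 0.467 kJ/s
cockles: 6.7/19 = 0.353 kJ/s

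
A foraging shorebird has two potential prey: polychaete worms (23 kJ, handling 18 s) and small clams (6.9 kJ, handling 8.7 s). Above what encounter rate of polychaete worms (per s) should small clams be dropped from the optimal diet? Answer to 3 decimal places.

0.091 per s

Drop small clams once their profitability E₂/h₂ falls below the rate achievable on polychaete worms alone: E₂/h₂ = λE₁/(1 + λh₁).
Solve for λ: λE₁h₂ = E₂(1 + λh₁) → λ(E₁h₂ − E₂h₁) = E₂ → λ = E₂/(E₁h₂ − E₂h₁).
λ = 6.9/(23×8.7 − 6.9×18) = 6.9/75.9 = 0.09091 per s.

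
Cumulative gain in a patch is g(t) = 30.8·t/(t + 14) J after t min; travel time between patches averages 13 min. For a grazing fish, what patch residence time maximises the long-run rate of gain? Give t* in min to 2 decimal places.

13.49 min

By the marginal value theorem, leave when the instantaneous gain rate g'(t) equals the habitat-wide average g(t)/(T + t).
g'(t) = 30.8·14/(t + 14)². Setting 30.8·14/(t+14)² = 30.8t/[(t+14)(13+t)] gives 14(13+t) = t(t+14), so t² = 14×13 = 182.
t* = √182 = 13.49 min.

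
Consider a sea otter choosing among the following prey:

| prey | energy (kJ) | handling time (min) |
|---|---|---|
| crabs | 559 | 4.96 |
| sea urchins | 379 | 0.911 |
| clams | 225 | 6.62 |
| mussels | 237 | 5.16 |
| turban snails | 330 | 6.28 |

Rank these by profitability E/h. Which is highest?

sea urchins

In descending order of E/h:
sea urchins: 379/0.911 = 416 kJ/min
crabs: 559/4.96 = 113 kJ/min
turban snails: 330/6.28 = 52.5 kJ/min
mussels: 237/5.16 = 45.9 kJ/min
clams: 225/6.62 = 34 kJ/min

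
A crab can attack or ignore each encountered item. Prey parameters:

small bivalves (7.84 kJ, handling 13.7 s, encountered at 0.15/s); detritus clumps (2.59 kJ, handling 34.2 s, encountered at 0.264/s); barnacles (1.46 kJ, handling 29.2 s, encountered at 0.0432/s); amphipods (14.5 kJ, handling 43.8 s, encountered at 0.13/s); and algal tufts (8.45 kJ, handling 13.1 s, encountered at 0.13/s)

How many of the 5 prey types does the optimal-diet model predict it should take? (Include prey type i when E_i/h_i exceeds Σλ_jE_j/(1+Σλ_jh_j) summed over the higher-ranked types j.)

2

E/h in descending order: algal tufts 0.645, small bivalves 0.572, amphipods 0.331, detritus clumps 0.0757, barnacles 0.05 kJ/s. The optimal diet is the largest prefix of this list for which every included type satisfies E_i/h_i > R on the types above it.
Rate on top 1: 0.4064. small bivalves: 0.572 > 0.4064 → include.
Rate on top 2: 0.478. amphipods: 0.331 < 0.478 → exclude; stop.
Optimal diet: algal tufts, small bivalves — 2 of 5 types.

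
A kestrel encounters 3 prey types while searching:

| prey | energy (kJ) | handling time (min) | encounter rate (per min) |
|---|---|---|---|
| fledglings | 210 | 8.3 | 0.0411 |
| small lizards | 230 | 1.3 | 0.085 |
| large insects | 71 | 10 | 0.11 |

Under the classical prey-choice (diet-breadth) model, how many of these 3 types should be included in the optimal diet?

E/h in descending order: small lizards 177, fledglings 25.3, large insects 7.1 kJ/min. The optimal diet is the largest prefix of this list for which every included type satisfies E_i/h_i > R on the types above it.
Rate on top 1: 17.6. fledglings: 25.3 > 17.6 → include.
Rate on top 2: 19.41. large insects: 7.1 < 19.41 → exclude; stop.
Optimal diet: small lizards, fledglings — 2 of 3 types.

2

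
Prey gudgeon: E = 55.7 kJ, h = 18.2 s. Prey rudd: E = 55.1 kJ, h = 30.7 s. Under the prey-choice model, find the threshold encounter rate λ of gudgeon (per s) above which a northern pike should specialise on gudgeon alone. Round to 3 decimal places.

Drop rudd once their profitability E₂/h₂ falls below the rate achievable on gudgeon alone: E₂/h₂ = λE₁/(1 + λh₁).
Solve for λ: λE₁h₂ = E₂(1 + λh₁) → λ(E₁h₂ − E₂h₁) = E₂ → λ = E₂/(E₁h₂ − E₂h₁).
λ = 55.1/(55.7×30.7 − 55.1×18.2) = 55.1/707.2 = 0.07792 per s.

0.078 per s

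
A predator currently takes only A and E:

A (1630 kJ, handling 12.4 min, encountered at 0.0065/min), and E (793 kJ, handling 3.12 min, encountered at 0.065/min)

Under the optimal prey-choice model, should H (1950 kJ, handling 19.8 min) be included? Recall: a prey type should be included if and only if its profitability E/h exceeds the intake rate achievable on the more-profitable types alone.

Yes

On A and E alone, R = ΣλE/(1+Σλh) = 62.14/1.283 = 48.42 kJ/min.
Profitability of H: 1950/19.8 = 98.48 kJ/min.
98.48 > 48.42, so adding H raises the average — include it.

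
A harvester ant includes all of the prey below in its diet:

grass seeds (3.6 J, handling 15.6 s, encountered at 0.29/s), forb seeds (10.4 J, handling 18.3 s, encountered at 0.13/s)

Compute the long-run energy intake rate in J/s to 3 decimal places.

0.303 J/s

R = (0.29×3.6 + 0.13×10.4) / (1 + 0.29×15.6 + 0.13×18.3) = 2.396/7.903 = 0.3032 J/s.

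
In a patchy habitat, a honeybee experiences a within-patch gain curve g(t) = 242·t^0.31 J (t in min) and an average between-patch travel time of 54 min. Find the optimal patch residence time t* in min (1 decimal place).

By the marginal value theorem, leave when the instantaneous gain rate g'(t) equals the habitat-wide average g(t)/(T + t).
g'(t) = 0.31·242·t^-0.69. Setting 0.31·242·t^-0.69 = 242·t^0.31/(54+t) gives 0.31(54+t) = t, so 0.69·t = 0.31×54.
t* = 0.31×54/0.69 = 24.26 min.

24.3 min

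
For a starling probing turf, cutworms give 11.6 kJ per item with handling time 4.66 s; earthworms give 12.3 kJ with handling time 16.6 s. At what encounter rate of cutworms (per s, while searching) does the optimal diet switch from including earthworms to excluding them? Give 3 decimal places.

0.091 per s

The zero-one rule: include earthworms iff E₂/h₂ > λE₁/(1+λh₁). Equality gives the switch point.
λE₁h₂ = E₂ + λE₂h₁ ⇒ λ = E₂/(E₁h₂ − E₂h₁) = 12.3/(192.6 − 57.32) = 0.09095 per s.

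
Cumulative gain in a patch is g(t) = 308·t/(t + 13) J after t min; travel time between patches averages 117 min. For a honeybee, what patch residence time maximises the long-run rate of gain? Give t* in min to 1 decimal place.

By the marginal value theorem, leave when the instantaneous gain rate g'(t) equals the habitat-wide average g(t)/(T + t).
g'(t) = 308·13/(t + 13)². Setting 308·13/(t+13)² = 308t/[(t+13)(117+t)] gives 13(117+t) = t(t+13), so t² = 13×117 = 1521.
t* = √1521 = 39 min.

39.0 min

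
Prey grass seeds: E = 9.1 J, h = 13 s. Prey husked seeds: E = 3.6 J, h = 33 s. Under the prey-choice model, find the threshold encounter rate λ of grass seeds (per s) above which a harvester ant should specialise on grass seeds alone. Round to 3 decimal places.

At the threshold, the rate on grass seeds alone equals the profitability of husked seeds: λ·9.1/(1 + λ·13) = 3.6/33 = 0.1091.
Rearranging, λ(9.1 − 0.1091×13) = 0.1091, so λ = 0.1091/7.682 = 0.0142 per s.

0.014 per s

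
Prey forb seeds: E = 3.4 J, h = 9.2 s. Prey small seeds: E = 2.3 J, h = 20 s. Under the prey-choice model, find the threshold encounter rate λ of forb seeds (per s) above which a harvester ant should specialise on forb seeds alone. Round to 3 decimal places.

0.049 per s

Drop small seeds once their profitability E₂/h₂ falls below the rate achievable on forb seeds alone: E₂/h₂ = λE₁/(1 + λh₁).
Solve for λ: λE₁h₂ = E₂(1 + λh₁) → λ(E₁h₂ − E₂h₁) = E₂ → λ = E₂/(E₁h₂ − E₂h₁).
λ = 2.3/(3.4×20 − 2.3×9.2) = 2.3/46.84 = 0.0491 per s.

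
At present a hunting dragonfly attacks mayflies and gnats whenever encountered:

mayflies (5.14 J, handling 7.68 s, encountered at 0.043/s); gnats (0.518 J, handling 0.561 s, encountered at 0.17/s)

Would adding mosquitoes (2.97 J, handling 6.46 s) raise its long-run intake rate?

Intake rate on the current diet: R = (0.043×5.14 + 0.17×0.518) / (1 + 0.043×7.68 + 0.17×0.561) = 0.3091/1.426 = 0.2168 J/s.
mosquitoes: E/h = 2.97/6.46 = 0.4598 J/s.
Since 0.4598 > R, including mosquitoes increases the long-run rate.

Yes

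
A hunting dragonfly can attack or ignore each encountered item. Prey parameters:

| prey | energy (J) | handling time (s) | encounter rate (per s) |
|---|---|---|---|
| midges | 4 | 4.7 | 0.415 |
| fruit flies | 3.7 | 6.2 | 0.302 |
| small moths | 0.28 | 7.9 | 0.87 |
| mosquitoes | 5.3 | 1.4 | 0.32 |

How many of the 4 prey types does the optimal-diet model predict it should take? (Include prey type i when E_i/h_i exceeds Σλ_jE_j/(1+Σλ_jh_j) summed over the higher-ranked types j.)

Rank by E/h (J/s): mosquitoes 3.79, midges 0.851, fruit flies 0.597, small moths 0.0354. Include each in turn until the next type's E/h falls below the running intake rate.
Rate on top 1: 1.171. midges: 0.851 < 1.171 → exclude; stop.
Optimal diet: mosquitoes — 1 of 4 types.

1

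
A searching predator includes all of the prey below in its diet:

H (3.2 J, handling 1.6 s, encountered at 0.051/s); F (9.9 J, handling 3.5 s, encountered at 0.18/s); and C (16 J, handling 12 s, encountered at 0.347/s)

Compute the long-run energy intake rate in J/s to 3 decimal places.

1.276 J/s

R = Σλ_iE_i / (1 + Σλ_ih_i)
Numerator: 0.051×3.2 + 0.18×9.9 + 0.347×16 = 7.497
Denominator: 1 + 0.051×1.6 + 0.18×3.5 + 0.347×12 = 5.876
R = 7.497/5.876 = 1.276 J/s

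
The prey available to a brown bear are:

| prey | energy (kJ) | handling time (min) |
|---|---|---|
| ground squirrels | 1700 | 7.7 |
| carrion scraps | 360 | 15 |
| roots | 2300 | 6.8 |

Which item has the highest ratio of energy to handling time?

Profitability E/h (kJ/min): ground squirrels = 1700/7.7 = 221, carrion scraps = 360/15 = 24, roots = 2300/6.8 = 338.
Ranked: roots > ground squirrels > carrion scraps.

roots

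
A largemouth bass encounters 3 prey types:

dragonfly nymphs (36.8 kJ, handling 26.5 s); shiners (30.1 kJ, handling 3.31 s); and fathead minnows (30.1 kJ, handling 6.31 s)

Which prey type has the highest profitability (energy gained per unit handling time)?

Profitability E/h (kJ/s): dragonfly nymphs = 36.8/26.5 = 1.39, shiners = 30.1/3.31 = 9.09, fathead minnows = 30.1/6.31 = 4.77.
Ranked: shiners > fathead minnows > dragonfly nymphs.

shiners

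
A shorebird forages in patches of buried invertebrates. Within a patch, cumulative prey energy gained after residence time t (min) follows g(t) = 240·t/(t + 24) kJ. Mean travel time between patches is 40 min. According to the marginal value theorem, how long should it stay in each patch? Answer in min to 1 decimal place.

31.0 min

Optimal t* satisfies g'(t*) = g(t*)/(T + t*).
g'(t) = 240·24/(t + 24)². Setting 240·24/(t+24)² = 240t/[(t+24)(40+t)] gives 24(40+t) = t(t+24), so t² = 24×40 = 960.
t* = √960 = 30.98 min.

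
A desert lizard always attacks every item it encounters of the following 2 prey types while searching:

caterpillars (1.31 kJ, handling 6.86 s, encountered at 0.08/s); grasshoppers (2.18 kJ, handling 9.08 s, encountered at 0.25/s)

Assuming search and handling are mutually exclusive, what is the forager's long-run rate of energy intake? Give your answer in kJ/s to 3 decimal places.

R = Σλ_iE_i / (1 + Σλ_ih_i)
Numerator: 0.08×1.31 + 0.25×2.18 = 0.6498
Denominator: 1 + 0.08×6.86 + 0.25×9.08 = 3.819
R = 0.6498/3.819 = 0.1702 kJ/s

0.170 kJ/s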